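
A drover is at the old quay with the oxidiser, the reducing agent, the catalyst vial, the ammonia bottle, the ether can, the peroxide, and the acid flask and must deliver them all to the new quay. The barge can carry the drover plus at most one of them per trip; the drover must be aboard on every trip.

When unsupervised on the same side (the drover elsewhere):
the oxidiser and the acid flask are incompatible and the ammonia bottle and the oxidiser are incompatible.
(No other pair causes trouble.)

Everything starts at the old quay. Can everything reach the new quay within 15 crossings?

Yes — this plan uses 15 crossings (≤ 15):
1. Drover goes to the new quay with the oxidiser.  [the old quay: the acid flask, the ammonia bottle, the catalyst vial, the ether can, the peroxide, the reducing agent | the new quay: the oxidiser]
2. Drover goes back to the old quay alone.  [the old quay: the acid flask, the ammonia bottle, the catalyst vial, the ether can, the peroxide, the reducing agent | the new quay: the oxidiser]
3. Drover goes to the new quay with the reducing agent.  [the old quay: the acid flask, the ammonia bottle, the catalyst vial, the ether can, the peroxide | the new quay: the oxidiser, the reducing agent]
4. Drover goes back to the old quay alone.  [the old quay: the acid flask, the ammonia bottle, the catalyst vial, the ether can, the peroxide | the new quay: the oxidiser, the reducing agent]
5. Drover goes to the new quay with the catalyst vial.  [the old quay: the acid flask, the ammonia bottle, the ether can, the peroxide | the new quay: the catalyst vial, the oxidiser, the reducing agent]
6. Drover goes back to the old quay alone.  [the old quay: the acid flask, the ammonia bottle, the ether can, the peroxide | the new quay: the catalyst vial, the oxidiser, the reducing agent]
7. Drover goes to the new quay with the ammonia bottle.  [the old quay: the acid flask, the ether can, the peroxide | the new quay: the ammonia bottle, the catalyst vial, the oxidiser, the reducing agent]
8. Drover goes back to the old quay with the oxidiser.  [the old quay: the acid flask, the ether can, the oxidiser, the peroxide | the new quay: the ammonia bottle, the catalyst vial, the reducing agent]
9. Drover goes to the new quay with the acid flask.  [the old quay: the ether can, the oxidiser, the peroxide | the new quay: the acid flask, the ammonia bottle, the catalyst vial, the reducing agent]
10. Drover goes back to the old quay alone.  [the old quay: the ether can, the oxidiser, the peroxide | the new quay: the acid flask, the ammonia bottle, the catalyst vial, the reducing agent]
11. Drover goes to the new quay with the ether can.  [the old quay: the oxidiser, the peroxide | the new quay: the acid flask, the ammonia bottle, the catalyst vial, the ether can, the reducing agent]
12. Drover goes back to the old quay alone.  [the old quay: the oxidiser, the peroxide | the new quay: the acid flask, the ammonia bottle, the catalyst vial, the ether can, the reducing agent]
13. Drover goes to the new quay with the peroxide.  [the old quay: the oxidiser | the new quay: the acid flask, the ammonia bottle, the catalyst vial, the ether can, the peroxide, the reducing agent]
14. Drover goes back to the old quay alone.  [the old quay: the oxidiser | the new quay: the acid flask, the ammonia bottle, the catalyst vial, the ether can, the peroxide, the reducing agent]
15. Drover goes to the new quay with the oxidiser.  [the old quay: — | the new quay: the acid flask, the ammonia bottle, the catalyst vial, the ether can, the oxidiser, the peroxide, the reducing agent]

Yes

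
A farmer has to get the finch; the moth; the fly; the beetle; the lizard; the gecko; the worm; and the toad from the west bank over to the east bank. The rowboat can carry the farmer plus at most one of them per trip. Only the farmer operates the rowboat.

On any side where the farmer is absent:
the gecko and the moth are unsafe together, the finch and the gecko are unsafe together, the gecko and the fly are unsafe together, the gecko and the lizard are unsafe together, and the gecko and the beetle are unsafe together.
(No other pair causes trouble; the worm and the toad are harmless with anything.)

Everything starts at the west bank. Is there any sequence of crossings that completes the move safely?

Following every safe sequence of crossings from the start, the most of the 8 that can be at the east bank as the rowboat arrives there on crossings 1, 3, 5, 7 is 1, 2, 3, 4 respectively; the best ever achieved is 4 of 8.
From crossing 9 on, no configuration arises that was not already reachable earlier: only 52 distinct safe configurations (who is on which side, and where the rowboat is) can ever be reached, none of them has everyone across, and every continuation just revisits them. So no valid plan exists.

No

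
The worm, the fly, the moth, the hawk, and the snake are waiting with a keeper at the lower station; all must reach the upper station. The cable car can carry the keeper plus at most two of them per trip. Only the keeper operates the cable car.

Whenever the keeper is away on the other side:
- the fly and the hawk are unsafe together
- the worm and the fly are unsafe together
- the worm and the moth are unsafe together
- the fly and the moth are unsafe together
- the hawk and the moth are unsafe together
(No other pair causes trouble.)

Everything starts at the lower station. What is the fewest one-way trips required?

Counting alone: the keeper can take at most 2 across per trip to the upper station, so moving all 5 needs at least 3 loaded trips out, with a return between consecutive ones — at least 5 crossings.
The safety rule pushes this higher. Following every safe sequence of crossings, the most of the 5 that can be at the upper station as the cable car arrives there on crossing 5 is 4 — never all 5.
So no plan with fewer than 7 crossings exists, and this one achieves 7:
1. Keeper goes to the upper station with the fly and the moth.  [the lower station: the hawk, the snake, the worm | the upper station: the fly, the moth]
2. Keeper goes back to the lower station with the fly.  [the lower station: the fly, the hawk, the snake, the worm | the upper station: the moth]
3. Keeper goes to the upper station with the hawk and the worm.  [the lower station: the fly, the snake | the upper station: the hawk, the moth, the worm]
4. Keeper goes back to the lower station with the moth.  [the lower station: the fly, the moth, the snake | the upper station: the hawk, the worm]
5. Keeper goes to the upper station with the fly and the snake.  [the lower station: the moth | the upper station: the fly, the hawk, the snake, the worm]
6. Keeper goes back to the lower station with the fly.  [the lower station: the fly, the moth | the upper station: the hawk, the snake, the worm]
7. Keeper goes to the upper station with the fly and the moth.  [the lower station: — | the upper station: the fly, the hawk, the moth, the snake, the worm]

7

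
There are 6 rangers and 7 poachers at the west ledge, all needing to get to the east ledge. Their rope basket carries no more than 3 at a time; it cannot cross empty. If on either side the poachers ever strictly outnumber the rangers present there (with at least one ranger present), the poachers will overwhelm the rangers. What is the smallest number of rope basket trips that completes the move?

The poachers already outnumber the rangers at the west ledge before anyone moves, so the starting position itself is disallowed.

impossible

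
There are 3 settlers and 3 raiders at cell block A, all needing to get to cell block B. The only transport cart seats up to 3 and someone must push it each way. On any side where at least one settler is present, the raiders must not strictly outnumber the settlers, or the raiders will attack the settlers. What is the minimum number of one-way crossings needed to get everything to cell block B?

Counting alone: each trip to cell block B takes at most 3 across and each return brings at least 1 back, so after t trips out (and t−1 returns) at most 3t − (t−1) of the 6 are across; that first reaches 6 at t = 3, so at least 5 crossings are needed.
The plan below uses exactly 5 crossings, so it is optimal:
1. 2 raiders → cell block B.  (cell block A: 3S 1R; cell block B: 0S 2R)
2. 1 raider ← cell block A.  (cell block A: 3S 2R; cell block B: 0S 1R)
3. 3 settlers → cell block B.  (cell block A: 0S 2R; cell block B: 3S 1R)
4. 1 raider ← cell block A.  (cell block A: 0S 3R; cell block B: 3S 0R)
5. 3 raiders → cell block B.  (cell block A: 0S 0R; cell block B: 3S 3R)

5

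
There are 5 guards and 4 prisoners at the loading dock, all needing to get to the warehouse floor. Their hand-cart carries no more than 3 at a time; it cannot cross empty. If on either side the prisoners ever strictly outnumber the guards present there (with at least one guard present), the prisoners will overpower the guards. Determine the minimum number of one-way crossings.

Counting alone: each trip to the warehouse floor takes at most 3 across and each return brings at least 1 back, so after t trips out (and t−1 returns) at most 3t − (t−1) of the 9 are across; that first reaches 9 at t = 4, so at least 7 crossings are needed.
The plan below uses exactly 7 crossings, so it is optimal:
1. 3 prisoners → the warehouse floor.  (the loading dock: 5G 1P; the warehouse floor: 0G 3P)
2. 1 prisoner ← the loading dock.  (the loading dock: 5G 2P; the warehouse floor: 0G 2P)
3. 3 guards → the warehouse floor.  (the loading dock: 2G 2P; the warehouse floor: 3G 2P)
4. 1 guard ← the loading dock.  (the loading dock: 3G 2P; the warehouse floor: 2G 2P)
5. 2 guards and 1 prisoner → the warehouse floor.  (the loading dock: 1G 1P; the warehouse floor: 4G 3P)
6. 1 guard ← the loading dock.  (the loading dock: 2G 1P; the warehouse floor: 3G 3P)
7. 2 guards and 1 prisoner → the warehouse floor.  (the loading dock: 0G 0P; the warehouse floor: 5G 4P)

7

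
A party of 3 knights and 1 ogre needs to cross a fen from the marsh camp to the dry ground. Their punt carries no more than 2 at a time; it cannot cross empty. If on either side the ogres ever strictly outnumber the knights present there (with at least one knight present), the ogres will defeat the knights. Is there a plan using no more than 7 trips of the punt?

Yes

Yes — this plan uses 5 crossings (≤ 7):
1. 1 knight and 1 ogre → the dry ground.  (the marsh camp: 2K 0O; the dry ground: 1K 1O)
2. 1 ogre ← the marsh camp.  (the marsh camp: 2K 1O; the dry ground: 1K 0O)
3. 1 knight and 1 ogre → the dry ground.  (the marsh camp: 1K 0O; the dry ground: 2K 1O)
4. 1 ogre ← the marsh camp.  (the marsh camp: 1K 1O; the dry ground: 2K 0O)
5. 1 knight and 1 ogre → the dry ground.  (the marsh camp: 0K 0O; the dry ground: 3K 1O)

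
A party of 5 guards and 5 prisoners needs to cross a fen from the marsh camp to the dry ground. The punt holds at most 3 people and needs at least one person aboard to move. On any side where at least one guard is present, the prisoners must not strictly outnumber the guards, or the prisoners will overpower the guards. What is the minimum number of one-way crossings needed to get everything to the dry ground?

11

Counting alone: each trip to the dry ground takes at most 3 across and each return brings at least 1 back, so after t trips out (and t−1 returns) at most 3t − (t−1) of the 10 are across; that first reaches 10 at t = 5, so at least 9 crossings are needed.
The safety rule pushes this higher. Following every safe sequence of crossings, the most of the 10 that can be at the dry ground as the punt arrives there on crossing 9 is 9 — never all 10.
So no plan with fewer than 11 crossings exists, and this one achieves 11:
1. 2 prisoners → the dry ground.  (the marsh camp: 5G 3P; the dry ground: 0G 2P)
2. 1 prisoner ← the marsh camp.  (the marsh camp: 5G 4P; the dry ground: 0G 1P)
3. 3 prisoners → the dry ground.  (the marsh camp: 5G 1P; the dry ground: 0G 4P)
4. 1 prisoner ← the marsh camp.  (the marsh camp: 5G 2P; the dry ground: 0G 3P)
5. 3 guards → the dry ground.  (the marsh camp: 2G 2P; the dry ground: 3G 3P)
6. 1 guard and 1 prisoner ← the marsh camp.  (the marsh camp: 3G 3P; the dry ground: 2G 2P)
7. 3 guards → the dry ground.  (the marsh camp: 0G 3P; the dry ground: 5G 2P)
8. 1 prisoner ← the marsh camp.  (the marsh camp: 0G 4P; the dry ground: 5G 1P)
9. 2 prisoners → the dry ground.  (the marsh camp: 0G 2P; the dry ground: 5G 3P)
10. 1 prisoner ← the marsh camp.  (the marsh camp: 0G 3P; the dry ground: 5G 2P)
11. 3 prisoners → the dry ground.  (the marsh camp: 0G 0P; the dry ground: 5G 5P)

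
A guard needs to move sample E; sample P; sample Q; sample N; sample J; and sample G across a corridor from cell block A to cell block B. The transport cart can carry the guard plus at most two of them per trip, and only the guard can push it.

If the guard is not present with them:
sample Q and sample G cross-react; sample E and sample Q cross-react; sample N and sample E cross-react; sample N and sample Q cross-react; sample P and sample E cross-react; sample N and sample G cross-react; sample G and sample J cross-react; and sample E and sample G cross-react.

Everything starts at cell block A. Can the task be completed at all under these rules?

Whatever the first load, the items left behind include a forbidden pair without the guard. No opening move is safe, so no plan exists.

No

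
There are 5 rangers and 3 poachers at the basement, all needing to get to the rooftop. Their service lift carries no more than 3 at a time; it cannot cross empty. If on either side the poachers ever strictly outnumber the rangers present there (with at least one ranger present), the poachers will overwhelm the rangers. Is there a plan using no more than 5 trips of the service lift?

Counting alone: each trip to the rooftop takes at most 3 across and each return brings at least 1 back, so after t trips out (and t−1 returns) at most 3t − (t−1) of the 8 are across; that first reaches 8 at t = 4, so at least 7 crossings are needed.
Since 5 < 7, 5 crossings cannot be enough. (The shortest complete plan in fact takes 7:)
1. 2 poachers → the rooftop.  (the basement: 5R 1P; the rooftop: 0R 2P)
2. 1 poacher ← the basement.  (the basement: 5R 2P; the rooftop: 0R 1P)
3. 2 rangers and 1 poacher → the rooftop.  (the basement: 3R 1P; the rooftop: 2R 2P)
4. 1 poacher ← the basement.  (the basement: 3R 2P; the rooftop: 2R 1P)
5. 1 ranger and 2 poachers → the rooftop.  (the basement: 2R 0P; the rooftop: 3R 3P)
6. 1 poacher ← the basement.  (the basement: 2R 1P; the rooftop: 3R 2P)
7. 2 rangers and 1 poacher → the rooftop.  (the basement: 0R 0P; the rooftop: 5R 3P)

No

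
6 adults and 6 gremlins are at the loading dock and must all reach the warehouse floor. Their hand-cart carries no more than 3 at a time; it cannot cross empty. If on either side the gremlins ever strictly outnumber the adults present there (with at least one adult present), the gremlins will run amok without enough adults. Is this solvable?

Following every safe sequence of crossings from the start, the most of the 12 that can be at the warehouse floor as the hand-cart arrives there on crossings 1, 3, 5 is 3, 5, 6 respectively; the best ever achieved is 6 of 12.
From crossing 7 on, no configuration arises that was not already reachable earlier: only 17 distinct safe configurations (who is on which side, and where the hand-cart is) can ever be reached, none of them has everyone across, and every continuation just revisits them. They are: 0 adults + 0 gremlins across (hand-cart back at the start); 0 adults + 1 gremlin across (hand-cart there); 0 adults + 1 gremlin across (hand-cart back at the start); 0 adults + 2 gremlins across (hand-cart there); 0 adults + 2 gremlins across (hand-cart back at the start); 0 adults + 3 gremlins across (hand-cart there); 0 adults + 3 gremlins across (hand-cart back at the start); 0 adults + 4 gremlins across (hand-cart there); 0 adults + 4 gremlins across (hand-cart back at the start); 0 adults + 5 gremlins across (hand-cart there); 0 adults + 5 gremlins across (hand-cart back at the start); 0 adults + 6 gremlins across (hand-cart there); 1 adult + 1 gremlin across (hand-cart there); 1 adult + 1 gremlin across (hand-cart back at the start); 2 adults + 2 gremlins across (hand-cart there); 2 adults + 2 gremlins across (hand-cart back at the start); 3 adults + 3 gremlins across (hand-cart there). So no valid plan exists.

No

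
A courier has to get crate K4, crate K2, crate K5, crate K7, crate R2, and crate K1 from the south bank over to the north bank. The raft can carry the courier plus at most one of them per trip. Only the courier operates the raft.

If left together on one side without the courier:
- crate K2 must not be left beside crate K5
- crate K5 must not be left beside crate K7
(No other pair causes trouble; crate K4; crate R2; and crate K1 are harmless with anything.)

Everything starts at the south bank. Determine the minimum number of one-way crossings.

Counting alone: the courier can take at most 1 across per trip to the north bank, so moving all 6 needs at least 6 loaded trips out, with a return between consecutive ones — at least 11 crossings.
The safety rule pushes this higher. Following every safe sequence of crossings, the most of the 6 that can be at the north bank as the raft arrives there on crossing 11 is 5 — never all 6.
So no plan with fewer than 13 crossings exists, and this one achieves 13:
1. Courier goes to the north bank with crate K5.
2. Courier goes back to the south bank alone.
3. Courier goes to the north bank with crate K4.
4. Courier goes back to the south bank alone.
5. Courier goes to the north bank with crate K2.
6. Courier goes back to the south bank with crate K5.
7. Courier goes to the north bank with crate K7.
8. Courier goes back to the south bank alone.
9. Courier goes to the north bank with crate R2.
10. Courier goes back to the south bank alone.
11. Courier goes to the north bank with crate K1.
12. Courier goes back to the south bank alone.
13. Courier goes to the north bank with crate K5.

13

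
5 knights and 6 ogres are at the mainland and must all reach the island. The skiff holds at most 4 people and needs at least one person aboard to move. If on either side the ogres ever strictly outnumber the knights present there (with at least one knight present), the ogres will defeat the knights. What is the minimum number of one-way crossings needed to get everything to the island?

impossible

The ogres already outnumber the knights at the mainland before anyone moves, so the starting position itself is disallowed.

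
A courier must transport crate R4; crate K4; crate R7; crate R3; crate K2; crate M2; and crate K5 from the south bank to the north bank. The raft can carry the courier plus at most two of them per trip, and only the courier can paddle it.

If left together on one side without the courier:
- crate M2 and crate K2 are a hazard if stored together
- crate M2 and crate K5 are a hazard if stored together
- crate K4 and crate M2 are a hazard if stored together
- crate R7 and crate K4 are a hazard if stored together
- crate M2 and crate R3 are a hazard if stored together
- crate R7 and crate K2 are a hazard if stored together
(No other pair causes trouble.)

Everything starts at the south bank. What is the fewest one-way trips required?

Counting alone: the courier can take at most 2 across per trip to the north bank, so moving all 7 needs at least 4 loaded trips out, with a return between consecutive ones — at least 7 crossings.
The safety rule pushes this higher. Following every safe sequence of crossings, the most of the 7 that can be at the north bank as the raft arrives there on crossing 7 is 6 — never all 7.
So no plan with fewer than 9 crossings exists, and this one achieves 9:
1. Courier goes to the north bank with crate M2 and crate R7.
2. Courier goes back to the south bank alone.
3. Courier goes to the north bank with crate R4.
4. Courier goes back to the south bank alone.
5. Courier goes to the north bank with crate K4 and crate R3.
6. Courier goes back to the south bank with crate M2 and crate R7.
7. Courier goes to the north bank with crate K2 and crate K5.
8. Courier goes back to the south bank alone.
9. Courier goes to the north bank with crate M2 and crate R7.

9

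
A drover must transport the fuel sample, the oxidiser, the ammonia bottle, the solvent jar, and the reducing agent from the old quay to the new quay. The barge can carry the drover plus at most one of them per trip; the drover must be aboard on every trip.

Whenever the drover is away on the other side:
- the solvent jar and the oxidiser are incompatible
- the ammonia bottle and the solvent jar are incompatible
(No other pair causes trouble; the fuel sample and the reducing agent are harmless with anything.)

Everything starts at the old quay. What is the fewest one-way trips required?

Counting alone: the drover can take at most 1 across per trip to the new quay, so moving all 5 needs at least 5 loaded trips out, with a return between consecutive ones — at least 9 crossings.
The safety rule pushes this higher. Following every safe sequence of crossings, the most of the 5 that can be at the new quay as the barge arrives there on crossing 9 is 4 — never all 5.
So no plan with fewer than 11 crossings exists, and this one achieves 11:
1. Drover goes to the new quay with the solvent jar.  [the old quay: the ammonia bottle, the fuel sample, the oxidiser, the reducing agent | the new quay: the solvent jar]
2. Drover goes back to the old quay alone.  [the old quay: the ammonia bottle, the fuel sample, the oxidiser, the reducing agent | the new quay: the solvent jar]
3. Drover goes to the new quay with the fuel sample.  [the old quay: the ammonia bottle, the oxidiser, the reducing agent | the new quay: the fuel sample, the solvent jar]
4. Drover goes back to the old quay alone.  [the old quay: the ammonia bottle, the oxidiser, the reducing agent | the new quay: the fuel sample, the solvent jar]
5. Drover goes to the new quay with the oxidiser.  [the old quay: the ammonia bottle, the reducing agent | the new quay: the fuel sample, the oxidiser, the solvent jar]
6. Drover goes back to the old quay with the solvent jar.  [the old quay: the ammonia bottle, the reducing agent, the solvent jar | the new quay: the fuel sample, the oxidiser]
7. Drover goes to the new quay with the ammonia bottle.  [the old quay: the reducing agent, the solvent jar | the new quay: the ammonia bottle, the fuel sample, the oxidiser]
8. Drover goes back to the old quay alone.  [the old quay: the reducing agent, the solvent jar | the new quay: the ammonia bottle, the fuel sample, the oxidiser]
9. Drover goes to the new quay with the reducing agent.  [the old quay: the solvent jar | the new quay: the ammonia bottle, the fuel sample, the oxidiser, the reducing agent]
10. Drover goes back to the old quay alone.  [the old quay: the solvent jar | the new quay: the ammonia bottle, the fuel sample, the oxidiser, the reducing agent]
11. Drover goes to the new quay with the solvent jar.  [the old quay: — | the new quay: the ammonia bottle, the fuel sample, the oxidiser, the reducing agent, the solvent jar]

11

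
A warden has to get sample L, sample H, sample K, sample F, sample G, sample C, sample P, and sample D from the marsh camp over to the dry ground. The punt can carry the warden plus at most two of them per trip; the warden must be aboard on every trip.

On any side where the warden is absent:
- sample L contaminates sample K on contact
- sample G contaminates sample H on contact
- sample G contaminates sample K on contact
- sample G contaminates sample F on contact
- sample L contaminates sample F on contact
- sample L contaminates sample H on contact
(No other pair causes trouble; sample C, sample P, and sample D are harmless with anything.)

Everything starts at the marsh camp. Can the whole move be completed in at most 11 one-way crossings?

Yes

Yes — this plan uses 9 crossings (≤ 11):
1. Warden goes to the dry ground with sample G and sample L.  [the marsh camp: sample C, sample D, sample F, sample H, sample K, sample P | the dry ground: sample G, sample L]
2. Warden goes back to the marsh camp alone.  [the marsh camp: sample C, sample D, sample F, sample H, sample K, sample P | the dry ground: sample G, sample L]
3. Warden goes to the dry ground with sample H and sample K.  [the marsh camp: sample C, sample D, sample F, sample P | the dry ground: sample G, sample H, sample K, sample L]
4. Warden goes back to the marsh camp with sample G and sample L.  [the marsh camp: sample C, sample D, sample F, sample G, sample L, sample P | the dry ground: sample H, sample K]
5. Warden goes to the dry ground with sample C and sample F.  [the marsh camp: sample D, sample G, sample L, sample P | the dry ground: sample C, sample F, sample H, sample K]
6. Warden goes back to the marsh camp alone.  [the marsh camp: sample D, sample G, sample L, sample P | the dry ground: sample C, sample F, sample H, sample K]
7. Warden goes to the dry ground with sample D and sample P.  [the marsh camp: sample G, sample L | the dry ground: sample C, sample D, sample F, sample H, sample K, sample P]
8. Warden goes back to the marsh camp alone.  [the marsh camp: sample G, sample L | the dry ground: sample C, sample D, sample F, sample H, sample K, sample P]
9. Warden goes to the dry ground with sample G and sample L.  [the marsh camp: — | the dry ground: sample C, sample D, sample F, sample G, sample H, sample K, sample L, sample P]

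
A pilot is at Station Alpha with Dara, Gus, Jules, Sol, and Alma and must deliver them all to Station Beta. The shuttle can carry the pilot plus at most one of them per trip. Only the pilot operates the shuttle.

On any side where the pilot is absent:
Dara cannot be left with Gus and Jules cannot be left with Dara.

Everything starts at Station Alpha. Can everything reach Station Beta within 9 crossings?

No

Counting alone: the pilot can take at most 1 across per trip to Station Beta, so moving all 5 needs at least 5 loaded trips out, with a return between consecutive ones — at least 9 crossings.
The safety rule pushes this higher. Following every safe sequence of crossings, the most of the 5 that can be at Station Beta as the shuttle arrives there on crossing 9 is 4 — never all 5.
So the move cannot be finished within 9 crossings. (The shortest complete plan takes 11:)
1. Pilot goes to Station Beta with Dara.  [Station Alpha: Alma, Gus, Jules, Sol | Station Beta: Dara]
2. Pilot goes back to Station Alpha alone.  [Station Alpha: Alma, Gus, Jules, Sol | Station Beta: Dara]
3. Pilot goes to Station Beta with Gus.  [Station Alpha: Alma, Jules, Sol | Station Beta: Dara, Gus]
4. Pilot goes back to Station Alpha with Dara.  [Station Alpha: Alma, Dara, Jules, Sol | Station Beta: Gus]
5. Pilot goes to Station Beta with Jules.  [Station Alpha: Alma, Dara, Sol | Station Beta: Gus, Jules]
6. Pilot goes back to Station Alpha alone.  [Station Alpha: Alma, Dara, Sol | Station Beta: Gus, Jules]
7. Pilot goes to Station Beta with Sol.  [Station Alpha: Alma, Dara | Station Beta: Gus, Jules, Sol]
8. Pilot goes back to Station Alpha alone.  [Station Alpha: Alma, Dara | Station Beta: Gus, Jules, Sol]
9. Pilot goes to Station Beta with Alma.  [Station Alpha: Dara | Station Beta: Alma, Gus, Jules, Sol]
10. Pilot goes back to Station Alpha alone.  [Station Alpha: Dara | Station Beta: Alma, Gus, Jules, Sol]
11. Pilot goes to Station Beta with Dara.  [Station Alpha: — | Station Beta: Alma, Dara, Gus, Jules, Sol]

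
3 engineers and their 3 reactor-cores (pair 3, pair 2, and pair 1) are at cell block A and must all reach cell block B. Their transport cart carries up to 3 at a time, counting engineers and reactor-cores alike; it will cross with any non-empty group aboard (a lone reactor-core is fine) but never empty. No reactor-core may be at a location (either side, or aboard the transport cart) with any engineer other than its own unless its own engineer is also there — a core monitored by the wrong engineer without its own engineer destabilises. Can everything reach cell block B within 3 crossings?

Counting alone: each trip to cell block B takes at most 3 across and each return brings at least 1 back, so after t trips out (and t−1 returns) at most 3t − (t−1) of the 6 are across; that first reaches 6 at t = 3, so at least 5 crossings are needed.
Since 3 < 5, 3 crossings cannot be enough. (The shortest complete plan in fact takes 5:)
1. engineer 3 and reactor-core 3 cross → cell block B.
2. engineer 3 crosses ← cell block A.
3. engineer 1, engineer 2, and engineer 3 cross → cell block B.
4. reactor-core 3 crosses ← cell block A.
5. reactor-core 1, reactor-core 2, and reactor-core 3 cross → cell block B.

No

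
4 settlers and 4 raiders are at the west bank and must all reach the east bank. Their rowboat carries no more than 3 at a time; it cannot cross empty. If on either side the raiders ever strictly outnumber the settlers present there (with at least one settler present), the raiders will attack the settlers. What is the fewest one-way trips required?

Counting alone: each trip to the east bank takes at most 3 across and each return brings at least 1 back, so after t trips out (and t−1 returns) at most 3t − (t−1) of the 8 are across; that first reaches 8 at t = 4, so at least 7 crossings are needed.
The safety rule pushes this higher. Following every safe sequence of crossings, the most of the 8 that can be at the east bank as the rowboat arrives there on crossing 7 is 7 — never all 8.
So no plan with fewer than 9 crossings exists, and this one achieves 9:
1. 2 raiders → the east bank.  (the west bank: 4S 2R; the east bank: 0S 2R)
2. 1 raider ← the west bank.  (the west bank: 4S 3R; the east bank: 0S 1R)
3. 3 raiders → the east bank.  (the west bank: 4S 0R; the east bank: 0S 4R)
4. 1 raider ← the west bank.  (the west bank: 4S 1R; the east bank: 0S 3R)
5. 3 settlers → the east bank.  (the west bank: 1S 1R; the east bank: 3S 3R)
6. 1 settler and 1 raider ← the west bank.  (the west bank: 2S 2R; the east bank: 2S 2R)
7. 2 settlers → the east bank.  (the west bank: 0S 2R; the east bank: 4S 2R)
8. 1 raider ← the west bank.  (the west bank: 0S 3R; the east bank: 4S 1R)
9. 3 raiders → the east bank.  (the west bank: 0S 0R; the east bank: 4S 4R)

9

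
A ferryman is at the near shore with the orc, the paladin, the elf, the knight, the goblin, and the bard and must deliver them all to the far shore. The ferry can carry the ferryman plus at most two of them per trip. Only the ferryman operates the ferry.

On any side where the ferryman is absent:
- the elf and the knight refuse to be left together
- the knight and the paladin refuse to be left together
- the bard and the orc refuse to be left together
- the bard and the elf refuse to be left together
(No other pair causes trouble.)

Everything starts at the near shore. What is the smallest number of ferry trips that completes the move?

7

Counting alone: the ferryman can take at most 2 across per trip to the far shore, so moving all 6 needs at least 3 loaded trips out, with a return between consecutive ones — at least 5 crossings.
The safety rule pushes this higher. Following every safe sequence of crossings, the most of the 6 that can be at the far shore as the ferry arrives there on crossing 5 is 5 — never all 6.
So no plan with fewer than 7 crossings exists, and this one achieves 7:
1. Ferryman goes to the far shore with the bard and the knight.  [the near shore: the elf, the goblin, the orc, the paladin | the far shore: the bard, the knight]
2. Ferryman goes back to the near shore alone.  [the near shore: the elf, the goblin, the orc, the paladin | the far shore: the bard, the knight]
3. Ferryman goes to the far shore with the orc and the paladin.  [the near shore: the elf, the goblin | the far shore: the bard, the knight, the orc, the paladin]
4. Ferryman goes back to the near shore with the bard and the knight.  [the near shore: the bard, the elf, the goblin, the knight | the far shore: the orc, the paladin]
5. Ferryman goes to the far shore with the elf and the goblin.  [the near shore: the bard, the knight | the far shore: the elf, the goblin, the orc, the paladin]
6. Ferryman goes back to the near shore alone.  [the near shore: the bard, the knight | the far shore: the elf, the goblin, the orc, the paladin]
7. Ferryman goes to the far shore with the bard and the knight.  [the near shore: — | the far shore: the bard, the elf, the goblin, the knight, the orc, the paladin]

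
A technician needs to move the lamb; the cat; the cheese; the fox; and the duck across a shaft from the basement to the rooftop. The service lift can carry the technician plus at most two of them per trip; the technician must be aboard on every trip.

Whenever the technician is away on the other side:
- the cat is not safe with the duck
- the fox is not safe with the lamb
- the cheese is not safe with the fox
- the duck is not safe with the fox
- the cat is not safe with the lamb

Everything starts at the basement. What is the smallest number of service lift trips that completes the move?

Counting alone: the technician can take at most 2 across per trip to the rooftop, so moving all 5 needs at least 3 loaded trips out, with a return between consecutive ones — at least 5 crossings.
The safety rule pushes this higher. Following every safe sequence of crossings, the most of the 5 that can be at the rooftop as the service lift arrives there on crossing 5 is 4 — never all 5.
So no plan with fewer than 7 crossings exists, and this one achieves 7:
1. Technician goes to the rooftop with the cat and the fox.
2. Technician goes back to the basement alone.
3. Technician goes to the rooftop with the lamb.
4. Technician goes back to the basement with the cat and the fox.
5. Technician goes to the rooftop with the cheese and the duck.
6. Technician goes back to the basement alone.
7. Technician goes to the rooftop with the cat and the fox.

7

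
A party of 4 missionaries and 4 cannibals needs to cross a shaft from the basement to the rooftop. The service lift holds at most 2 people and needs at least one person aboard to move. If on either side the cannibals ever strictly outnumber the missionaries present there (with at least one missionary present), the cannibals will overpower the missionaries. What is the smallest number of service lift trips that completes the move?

Following every safe sequence of crossings from the start, the most of the 8 that can be at the rooftop as the service lift arrives there on crossings 1, 3, 5 is 2, 3, 4 respectively; the best ever achieved is 4 of 8.
From crossing 7 on, no configuration arises that was not already reachable earlier: only 11 distinct safe configurations (who is on which side, and where the service lift is) can ever be reached, none of them has everyone across, and every continuation just revisits them. They are: 0 missionaries + 0 cannibals across (service lift back at the start); 0 missionaries + 1 cannibal across (service lift there); 0 missionaries + 1 cannibal across (service lift back at the start); 0 missionaries + 2 cannibals across (service lift there); 0 missionaries + 2 cannibals across (service lift back at the start); 0 missionaries + 3 cannibals across (service lift there); 0 missionaries + 3 cannibals across (service lift back at the start); 0 missionaries + 4 cannibals across (service lift there); 1 missionary + 1 cannibal across (service lift there); 1 missionary + 1 cannibal across (service lift back at the start); 2 missionaries + 2 cannibals across (service lift there). So no valid plan exists.

impossible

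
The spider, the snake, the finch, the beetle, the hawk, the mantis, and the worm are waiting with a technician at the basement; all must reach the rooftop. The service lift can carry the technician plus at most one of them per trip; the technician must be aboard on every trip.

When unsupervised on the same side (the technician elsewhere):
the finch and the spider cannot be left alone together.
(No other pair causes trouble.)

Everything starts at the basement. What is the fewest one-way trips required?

Counting alone: the technician can take at most 1 across per trip to the rooftop, so moving all 7 needs at least 7 loaded trips out, with a return between consecutive ones — at least 13 crossings.
The plan below uses exactly 13 crossings, so it is optimal:
1. Technician goes to the rooftop with the spider.  [the basement: the beetle, the finch, the hawk, the mantis, the snake, the worm | the rooftop: the spider]
2. Technician goes back to the basement alone.  [the basement: the beetle, the finch, the hawk, the mantis, the snake, the worm | the rooftop: the spider]
3. Technician goes to the rooftop with the snake.  [the basement: the beetle, the finch, the hawk, the mantis, the worm | the rooftop: the snake, the spider]
4. Technician goes back to the basement alone.  [the basement: the beetle, the finch, the hawk, the mantis, the worm | the rooftop: the snake, the spider]
5. Technician goes to the rooftop with the beetle.  [the basement: the finch, the hawk, the mantis, the worm | the rooftop: the beetle, the snake, the spider]
6. Technician goes back to the basement alone.  [the basement: the finch, the hawk, the mantis, the worm | the rooftop: the beetle, the snake, the spider]
7. Technician goes to the rooftop with the hawk.  [the basement: the finch, the mantis, the worm | the rooftop: the beetle, the hawk, the snake, the spider]
8. Technician goes back to the basement alone.  [the basement: the finch, the mantis, the worm | the rooftop: the beetle, the hawk, the snake, the spider]
9. Technician goes to the rooftop with the mantis.  [the basement: the finch, the worm | the rooftop: the beetle, the hawk, the mantis, the snake, the spider]
10. Technician goes back to the basement alone.  [the basement: the finch, the worm | the rooftop: the beetle, the hawk, the mantis, the snake, the spider]
11. Technician goes to the rooftop with the worm.  [the basement: the finch | the rooftop: the beetle, the hawk, the mantis, the snake, the spider, the worm]
12. Technician goes back to the basement alone.  [the basement: the finch | the rooftop: the beetle, the hawk, the mantis, the snake, the spider, the worm]
13. Technician goes to the rooftop with the finch.  [the basement: — | the rooftop: the beetle, the finch, the hawk, the mantis, the snake, the spider, the worm]

13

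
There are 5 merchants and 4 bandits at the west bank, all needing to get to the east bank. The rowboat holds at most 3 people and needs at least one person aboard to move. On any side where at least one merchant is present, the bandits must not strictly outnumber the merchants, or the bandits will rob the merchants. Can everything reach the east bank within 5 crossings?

No

Counting alone: each trip to the east bank takes at most 3 across and each return brings at least 1 back, so after t trips out (and t−1 returns) at most 3t − (t−1) of the 9 are across; that first reaches 9 at t = 4, so at least 7 crossings are needed.
Since 5 < 7, 5 crossings cannot be enough. (The shortest complete plan in fact takes 7:)
1. 3 bandits → the east bank.  (the west bank: 5M 1B; the east bank: 0M 3B)
2. 1 bandit ← the west bank.  (the west bank: 5M 2B; the east bank: 0M 2B)
3. 3 merchants → the east bank.  (the west bank: 2M 2B; the east bank: 3M 2B)
4. 1 merchant ← the west bank.  (the west bank: 3M 2B; the east bank: 2M 2B)
5. 2 merchants and 1 bandit → the east bank.  (the west bank: 1M 1B; the east bank: 4M 3B)
6. 1 merchant ← the west bank.  (the west bank: 2M 1B; the east bank: 3M 3B)
7. 2 merchants and 1 bandit → the east bank.  (the west bank: 0M 0B; the east bank: 5M 4B)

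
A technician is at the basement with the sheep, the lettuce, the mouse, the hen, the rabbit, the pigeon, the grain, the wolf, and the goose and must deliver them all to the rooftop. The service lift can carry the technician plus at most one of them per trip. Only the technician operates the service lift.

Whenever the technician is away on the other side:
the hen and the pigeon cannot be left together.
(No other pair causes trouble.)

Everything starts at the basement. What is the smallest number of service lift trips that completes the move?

17

Counting alone: the technician can take at most 1 across per trip to the rooftop, so moving all 9 needs at least 9 loaded trips out, with a return between consecutive ones — at least 17 crossings.
The plan below uses exactly 17 crossings, so it is optimal:
1. Technician goes to the rooftop with the hen.
2. Technician goes back to the basement alone.
3. Technician goes to the rooftop with the sheep.
4. Technician goes back to the basement alone.
5. Technician goes to the rooftop with the lettuce.
6. Technician goes back to the basement alone.
7. Technician goes to the rooftop with the mouse.
8. Technician goes back to the basement alone.
9. Technician goes to the rooftop with the rabbit.
10. Technician goes back to the basement alone.
11. Technician goes to the rooftop with the grain.
12. Technician goes back to the basement alone.
13. Technician goes to the rooftop with the wolf.
14. Technician goes back to the basement alone.
15. Technician goes to the rooftop with the goose.
16. Technician goes back to the basement alone.
17. Technician goes to the rooftop with the pigeon.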